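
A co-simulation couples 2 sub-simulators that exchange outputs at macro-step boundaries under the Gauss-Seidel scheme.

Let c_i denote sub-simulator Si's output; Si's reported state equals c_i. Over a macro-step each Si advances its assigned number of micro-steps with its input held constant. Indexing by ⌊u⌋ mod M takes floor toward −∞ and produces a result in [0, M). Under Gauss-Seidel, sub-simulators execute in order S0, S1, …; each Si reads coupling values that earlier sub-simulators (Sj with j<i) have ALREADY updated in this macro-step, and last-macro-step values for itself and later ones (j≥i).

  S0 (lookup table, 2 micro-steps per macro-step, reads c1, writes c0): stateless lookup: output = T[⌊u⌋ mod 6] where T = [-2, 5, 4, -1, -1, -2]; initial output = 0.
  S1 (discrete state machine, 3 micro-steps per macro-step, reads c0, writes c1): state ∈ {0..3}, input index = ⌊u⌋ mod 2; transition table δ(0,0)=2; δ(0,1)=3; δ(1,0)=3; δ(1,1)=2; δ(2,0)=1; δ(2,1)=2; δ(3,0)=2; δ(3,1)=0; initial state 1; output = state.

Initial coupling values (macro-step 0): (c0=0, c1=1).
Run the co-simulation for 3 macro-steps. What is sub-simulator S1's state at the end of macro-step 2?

macro 1: S0 reads c1=1 → after 2×micro: 5; S1 reads c0=5 → after 3×micro: 2 ⇒ (c0=5, c1=2)
macro 2: S0 reads c1=2 → after 2×micro: 4; S1 reads c0=4 → after 3×micro: 2 ⇒ (c0=4, c1=2)
macro 3: S0 reads c1=2 → after 2×micro: 4; S1 reads c0=4 → after 3×micro: 2 ⇒ (c0=4, c1=2)

S1 state at macro-step 2 = 2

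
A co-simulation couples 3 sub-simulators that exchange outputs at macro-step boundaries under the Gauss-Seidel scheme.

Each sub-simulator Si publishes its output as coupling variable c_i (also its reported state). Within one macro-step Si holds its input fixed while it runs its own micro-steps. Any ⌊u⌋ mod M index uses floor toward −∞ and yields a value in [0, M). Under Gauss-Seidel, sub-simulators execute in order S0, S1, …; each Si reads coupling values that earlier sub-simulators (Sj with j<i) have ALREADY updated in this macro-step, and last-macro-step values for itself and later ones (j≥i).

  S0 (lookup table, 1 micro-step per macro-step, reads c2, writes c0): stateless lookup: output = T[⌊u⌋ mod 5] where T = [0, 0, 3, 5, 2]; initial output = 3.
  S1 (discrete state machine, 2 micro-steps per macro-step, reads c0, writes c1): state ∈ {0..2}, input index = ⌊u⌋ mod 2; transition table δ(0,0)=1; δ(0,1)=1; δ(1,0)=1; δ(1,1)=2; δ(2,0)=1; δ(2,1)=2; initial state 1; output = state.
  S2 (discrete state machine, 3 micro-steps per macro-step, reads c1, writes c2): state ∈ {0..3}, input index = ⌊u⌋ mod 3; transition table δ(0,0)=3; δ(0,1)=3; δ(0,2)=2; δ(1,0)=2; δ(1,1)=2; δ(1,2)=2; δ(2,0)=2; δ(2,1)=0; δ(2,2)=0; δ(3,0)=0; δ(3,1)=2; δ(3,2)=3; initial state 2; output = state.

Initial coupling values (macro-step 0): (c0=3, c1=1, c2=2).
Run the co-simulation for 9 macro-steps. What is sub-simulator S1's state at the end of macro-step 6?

S1 state at macro-step 6 = 1

macro 1: S0 reads c2=2 → after 1×micro: 3; S1 reads c0=3 → after 2×micro: 2; S2 reads c1=2 → after 3×micro: 0 ⇒ (c0=3, c1=2, c2=0)
macro 2: S0 reads c2=0 → after 1×micro: 0; S1 reads c0=0 → after 2×micro: 1; S2 reads c1=1 → after 3×micro: 0 ⇒ (c0=0, c1=1, c2=0)
macro 3: S0 reads c2=0 → after 1×micro: 0; S1 reads c0=0 → after 2×micro: 1; S2 reads c1=1 → after 3×micro: 0 ⇒ (c0=0, c1=1, c2=0)
macro 4: S0 reads c2=0 → after 1×micro: 0; S1 reads c0=0 → after 2×micro: 1; S2 reads c1=1 → after 3×micro: 0 ⇒ (c0=0, c1=1, c2=0)
macro 5: S0 reads c2=0 → after 1×micro: 0; S1 reads c0=0 → after 2×micro: 1; S2 reads c1=1 → after 3×micro: 0 ⇒ (c0=0, c1=1, c2=0)
macro 6: S0 reads c2=0 → after 1×micro: 0; S1 reads c0=0 → after 2×micro: 1; S2 reads c1=1 → after 3×micro: 0 ⇒ (c0=0, c1=1, c2=0)
macro 7: S0 reads c2=0 → after 1×micro: 0; S1 reads c0=0 → after 2×micro: 1; S2 reads c1=1 → after 3×micro: 0 ⇒ (c0=0, c1=1, c2=0)
macro 8: S0 reads c2=0 → after 1×micro: 0; S1 reads c0=0 → after 2×micro: 1; S2 reads c1=1 → after 3×micro: 0 ⇒ (c0=0, c1=1, c2=0)
macro 9: S0 reads c2=0 → after 1×micro: 0; S1 reads c0=0 → after 2×micro: 1; S2 reads c1=1 → after 3×micro: 0 ⇒ (c0=0, c1=1, c2=0)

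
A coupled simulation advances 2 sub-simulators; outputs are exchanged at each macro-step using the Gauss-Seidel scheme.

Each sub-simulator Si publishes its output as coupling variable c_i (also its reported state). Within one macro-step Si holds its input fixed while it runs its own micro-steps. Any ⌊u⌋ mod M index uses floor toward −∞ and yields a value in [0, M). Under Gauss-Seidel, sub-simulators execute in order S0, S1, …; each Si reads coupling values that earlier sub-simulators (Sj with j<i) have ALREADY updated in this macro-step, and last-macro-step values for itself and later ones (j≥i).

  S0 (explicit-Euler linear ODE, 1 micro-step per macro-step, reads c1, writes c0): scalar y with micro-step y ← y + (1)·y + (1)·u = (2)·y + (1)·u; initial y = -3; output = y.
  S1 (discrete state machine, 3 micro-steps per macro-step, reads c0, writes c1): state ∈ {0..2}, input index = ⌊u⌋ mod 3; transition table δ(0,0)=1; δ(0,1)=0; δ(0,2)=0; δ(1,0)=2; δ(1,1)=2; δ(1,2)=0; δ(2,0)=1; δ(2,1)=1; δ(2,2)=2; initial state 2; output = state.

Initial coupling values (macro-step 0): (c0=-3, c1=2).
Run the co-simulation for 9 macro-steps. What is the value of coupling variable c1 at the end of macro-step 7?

macro 1: S0 reads c1=2 → after 1×micro: -4; S1 reads c0=-4 → after 3×micro: 2 ⇒ (c0=-4, c1=2)
macro 2: S0 reads c1=2 → after 1×micro: -6; S1 reads c0=-6 → after 3×micro: 1 ⇒ (c0=-6, c1=1)
macro 3: S0 reads c1=1 → after 1×micro: -11; S1 reads c0=-11 → after 3×micro: 2 ⇒ (c0=-11, c1=2)
macro 4: S0 reads c1=2 → after 1×micro: -20; S1 reads c0=-20 → after 3×micro: 1 ⇒ (c0=-20, c1=1)
macro 5: S0 reads c1=1 → after 1×micro: -39; S1 reads c0=-39 → after 3×micro: 2 ⇒ (c0=-39, c1=2)
macro 6: S0 reads c1=2 → after 1×micro: -76; S1 reads c0=-76 → after 3×micro: 2 ⇒ (c0=-76, c1=2)
macro 7: S0 reads c1=2 → after 1×micro: -150; S1 reads c0=-150 → after 3×micro: 1 ⇒ (c0=-150, c1=1)
macro 8: S0 reads c1=1 → after 1×micro: -299; S1 reads c0=-299 → after 3×micro: 2 ⇒ (c0=-299, c1=2)
macro 9: S0 reads c1=2 → after 1×micro: -596; S1 reads c0=-596 → after 3×micro: 1 ⇒ (c0=-596, c1=1)

c1 at macro-step 7 = 1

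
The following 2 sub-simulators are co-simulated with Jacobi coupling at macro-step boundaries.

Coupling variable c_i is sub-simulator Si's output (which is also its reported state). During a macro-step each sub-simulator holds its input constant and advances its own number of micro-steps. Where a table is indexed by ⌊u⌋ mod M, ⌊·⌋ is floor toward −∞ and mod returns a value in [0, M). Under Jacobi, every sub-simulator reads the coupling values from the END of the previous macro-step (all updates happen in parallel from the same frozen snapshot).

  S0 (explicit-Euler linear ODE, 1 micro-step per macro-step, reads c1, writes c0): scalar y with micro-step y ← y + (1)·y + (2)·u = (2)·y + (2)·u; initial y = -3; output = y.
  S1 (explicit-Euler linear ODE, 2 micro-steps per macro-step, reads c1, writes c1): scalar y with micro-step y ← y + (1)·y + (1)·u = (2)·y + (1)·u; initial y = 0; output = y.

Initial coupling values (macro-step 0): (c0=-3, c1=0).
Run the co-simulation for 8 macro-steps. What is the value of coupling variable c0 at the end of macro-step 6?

macro 1: S0 reads c1=0 → after 1×micro: -6; S1 reads c1=0 → after 2×micro: 0 ⇒ (c0=-6, c1=0)
macro 2: S0 reads c1=0 → after 1×micro: -12; S1 reads c1=0 → after 2×micro: 0 ⇒ (c0=-12, c1=0)
macro 3: S0 reads c1=0 → after 1×micro: -24; S1 reads c1=0 → after 2×micro: 0 ⇒ (c0=-24, c1=0)
macro 4: S0 reads c1=0 → after 1×micro: -48; S1 reads c1=0 → after 2×micro: 0 ⇒ (c0=-48, c1=0)
macro 5: S0 reads c1=0 → after 1×micro: -96; S1 reads c1=0 → after 2×micro: 0 ⇒ (c0=-96, c1=0)
macro 6: S0 reads c1=0 → after 1×micro: -192; S1 reads c1=0 → after 2×micro: 0 ⇒ (c0=-192, c1=0)
macro 7: S0 reads c1=0 → after 1×micro: -384; S1 reads c1=0 → after 2×micro: 0 ⇒ (c0=-384, c1=0)
macro 8: S0 reads c1=0 → after 1×micro: -768; S1 reads c1=0 → after 2×micro: 0 ⇒ (c0=-768, c1=0)

c0 at macro-step 6 = -192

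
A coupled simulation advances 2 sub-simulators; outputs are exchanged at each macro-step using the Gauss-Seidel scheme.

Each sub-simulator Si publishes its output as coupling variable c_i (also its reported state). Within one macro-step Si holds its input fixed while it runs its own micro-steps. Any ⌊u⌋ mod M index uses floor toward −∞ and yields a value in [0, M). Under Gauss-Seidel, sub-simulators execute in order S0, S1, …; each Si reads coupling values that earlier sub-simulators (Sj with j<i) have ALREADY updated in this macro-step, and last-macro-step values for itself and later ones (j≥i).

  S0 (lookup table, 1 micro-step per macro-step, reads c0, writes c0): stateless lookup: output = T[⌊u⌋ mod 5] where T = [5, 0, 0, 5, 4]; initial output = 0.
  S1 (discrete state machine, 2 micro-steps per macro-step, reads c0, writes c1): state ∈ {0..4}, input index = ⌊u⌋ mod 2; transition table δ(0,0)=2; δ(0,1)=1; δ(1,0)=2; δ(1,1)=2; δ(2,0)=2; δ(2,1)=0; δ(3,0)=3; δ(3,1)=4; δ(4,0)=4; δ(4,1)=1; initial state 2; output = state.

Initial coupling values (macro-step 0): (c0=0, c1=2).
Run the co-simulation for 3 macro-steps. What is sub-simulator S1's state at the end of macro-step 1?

macro 1: S0 reads c0=0 → after 1×micro: 5; S1 reads c0=5 → after 2×micro: 1 ⇒ (c0=5, c1=1)
macro 2: S0 reads c0=5 → after 1×micro: 5; S1 reads c0=5 → after 2×micro: 0 ⇒ (c0=5, c1=0)
macro 3: S0 reads c0=5 → after 1×micro: 5; S1 reads c0=5 → after 2×micro: 2 ⇒ (c0=5, c1=2)

S1 state at macro-step 1 = 1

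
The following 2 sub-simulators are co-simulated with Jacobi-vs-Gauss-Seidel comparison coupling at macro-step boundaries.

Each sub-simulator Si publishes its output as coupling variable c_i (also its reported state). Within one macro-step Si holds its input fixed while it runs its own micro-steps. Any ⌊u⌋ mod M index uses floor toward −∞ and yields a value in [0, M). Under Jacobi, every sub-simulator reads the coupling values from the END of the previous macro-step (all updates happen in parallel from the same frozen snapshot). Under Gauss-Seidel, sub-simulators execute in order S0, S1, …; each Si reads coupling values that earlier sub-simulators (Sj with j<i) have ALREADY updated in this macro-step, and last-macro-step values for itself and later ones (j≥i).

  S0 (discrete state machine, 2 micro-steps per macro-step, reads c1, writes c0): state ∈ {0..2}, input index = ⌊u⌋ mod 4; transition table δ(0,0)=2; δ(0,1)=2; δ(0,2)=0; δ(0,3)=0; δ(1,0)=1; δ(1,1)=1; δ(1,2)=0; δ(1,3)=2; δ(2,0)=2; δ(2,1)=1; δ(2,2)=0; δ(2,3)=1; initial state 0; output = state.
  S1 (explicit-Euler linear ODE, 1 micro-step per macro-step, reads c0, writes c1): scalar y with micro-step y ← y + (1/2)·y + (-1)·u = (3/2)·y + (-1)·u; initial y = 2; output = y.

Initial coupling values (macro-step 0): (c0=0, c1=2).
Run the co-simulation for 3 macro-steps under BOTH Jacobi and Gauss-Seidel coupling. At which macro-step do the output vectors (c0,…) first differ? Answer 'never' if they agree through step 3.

[Jacobi] macro 1: S0 reads c1=2 → after 2×micro: 0; S1 reads c0=0 → after 1×micro: 3 ⇒ (c0=0, c1=3)
[Jacobi] macro 2: S0 reads c1=3 → after 2×micro: 0; S1 reads c0=0 → after 1×micro: 9/2 ⇒ (c0=0, c1=9/2)
[Jacobi] macro 3: S0 reads c1=9/2 → after 2×micro: 2; S1 reads c0=0 → after 1×micro: 27/4 ⇒ (c0=2, c1=27/4)
[Gauss-Seidel] macro 1: S0 reads c1=2 → after 2×micro: 0; S1 reads c0=0 → after 1×micro: 3 ⇒ (c0=0, c1=3)
[Gauss-Seidel] macro 2: S0 reads c1=3 → after 2×micro: 0; S1 reads c0=0 → after 1×micro: 9/2 ⇒ (c0=0, c1=9/2)
[Gauss-Seidel] macro 3: S0 reads c1=9/2 → after 2×micro: 2; S1 reads c0=2 → after 1×micro: 19/4 ⇒ (c0=2, c1=19/4)

first divergence at macro-step: 3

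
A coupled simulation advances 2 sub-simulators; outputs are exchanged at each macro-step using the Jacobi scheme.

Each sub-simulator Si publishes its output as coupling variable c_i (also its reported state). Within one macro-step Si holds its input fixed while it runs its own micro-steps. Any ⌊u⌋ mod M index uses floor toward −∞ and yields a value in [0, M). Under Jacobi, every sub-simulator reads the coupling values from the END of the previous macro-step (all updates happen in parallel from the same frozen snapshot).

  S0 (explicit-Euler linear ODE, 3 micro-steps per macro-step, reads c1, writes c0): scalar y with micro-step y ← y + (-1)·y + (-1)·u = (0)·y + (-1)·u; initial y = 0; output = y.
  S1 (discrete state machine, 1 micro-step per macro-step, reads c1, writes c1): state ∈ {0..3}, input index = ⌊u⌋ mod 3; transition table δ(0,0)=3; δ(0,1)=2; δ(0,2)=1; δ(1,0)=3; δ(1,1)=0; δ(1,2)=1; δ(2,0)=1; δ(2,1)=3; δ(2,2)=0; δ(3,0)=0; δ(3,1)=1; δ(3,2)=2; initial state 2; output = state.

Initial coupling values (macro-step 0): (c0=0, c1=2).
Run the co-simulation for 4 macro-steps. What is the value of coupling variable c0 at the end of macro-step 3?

c0 at macro-step 3 = -3

macro 1: S0 reads c1=2 → after 3×micro: -2; S1 reads c1=2 → after 1×micro: 0 ⇒ (c0=-2, c1=0)
macro 2: S0 reads c1=0 → after 3×micro: 0; S1 reads c1=0 → after 1×micro: 3 ⇒ (c0=0, c1=3)
macro 3: S0 reads c1=3 → after 3×micro: -3; S1 reads c1=3 → after 1×micro: 0 ⇒ (c0=-3, c1=0)
macro 4: S0 reads c1=0 → after 3×micro: 0; S1 reads c1=0 → after 1×micro: 3 ⇒ (c0=0, c1=3)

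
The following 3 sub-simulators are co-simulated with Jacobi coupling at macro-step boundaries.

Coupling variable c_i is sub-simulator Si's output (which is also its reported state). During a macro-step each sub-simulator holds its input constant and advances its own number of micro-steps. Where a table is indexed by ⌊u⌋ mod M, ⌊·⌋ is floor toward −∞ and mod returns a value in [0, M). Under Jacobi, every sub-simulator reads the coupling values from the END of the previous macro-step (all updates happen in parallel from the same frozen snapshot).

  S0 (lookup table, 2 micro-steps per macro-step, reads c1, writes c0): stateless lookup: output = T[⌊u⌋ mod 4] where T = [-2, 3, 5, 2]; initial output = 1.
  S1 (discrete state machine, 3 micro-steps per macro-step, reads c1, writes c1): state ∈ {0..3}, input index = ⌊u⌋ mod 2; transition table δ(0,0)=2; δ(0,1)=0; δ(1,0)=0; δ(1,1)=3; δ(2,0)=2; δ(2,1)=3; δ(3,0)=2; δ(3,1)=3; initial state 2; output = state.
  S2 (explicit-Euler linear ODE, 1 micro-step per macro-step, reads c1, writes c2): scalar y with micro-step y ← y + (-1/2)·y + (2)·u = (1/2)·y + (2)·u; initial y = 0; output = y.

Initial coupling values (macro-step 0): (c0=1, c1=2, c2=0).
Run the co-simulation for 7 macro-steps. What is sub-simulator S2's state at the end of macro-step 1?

macro 1: S0 reads c1=2 → after 2×micro: 5; S1 reads c1=2 → after 3×micro: 2; S2 reads c1=2 → after 1×micro: 4 ⇒ (c0=5, c1=2, c2=4)
macro 2: S0 reads c1=2 → after 2×micro: 5; S1 reads c1=2 → after 3×micro: 2; S2 reads c1=2 → after 1×micro: 6 ⇒ (c0=5, c1=2, c2=6)
macro 3: S0 reads c1=2 → after 2×micro: 5; S1 reads c1=2 → after 3×micro: 2; S2 reads c1=2 → after 1×micro: 7 ⇒ (c0=5, c1=2, c2=7)
macro 4: S0 reads c1=2 → after 2×micro: 5; S1 reads c1=2 → after 3×micro: 2; S2 reads c1=2 → after 1×micro: 15/2 ⇒ (c0=5, c1=2, c2=15/2)
macro 5: S0 reads c1=2 → after 2×micro: 5; S1 reads c1=2 → after 3×micro: 2; S2 reads c1=2 → after 1×micro: 31/4 ⇒ (c0=5, c1=2, c2=31/4)
macro 6: S0 reads c1=2 → after 2×micro: 5; S1 reads c1=2 → after 3×micro: 2; S2 reads c1=2 → after 1×micro: 63/8 ⇒ (c0=5, c1=2, c2=63/8)
macro 7: S0 reads c1=2 → after 2×micro: 5; S1 reads c1=2 → after 3×micro: 2; S2 reads c1=2 → after 1×micro: 127/16 ⇒ (c0=5, c1=2, c2=127/16)

S2 state at macro-step 1 = 4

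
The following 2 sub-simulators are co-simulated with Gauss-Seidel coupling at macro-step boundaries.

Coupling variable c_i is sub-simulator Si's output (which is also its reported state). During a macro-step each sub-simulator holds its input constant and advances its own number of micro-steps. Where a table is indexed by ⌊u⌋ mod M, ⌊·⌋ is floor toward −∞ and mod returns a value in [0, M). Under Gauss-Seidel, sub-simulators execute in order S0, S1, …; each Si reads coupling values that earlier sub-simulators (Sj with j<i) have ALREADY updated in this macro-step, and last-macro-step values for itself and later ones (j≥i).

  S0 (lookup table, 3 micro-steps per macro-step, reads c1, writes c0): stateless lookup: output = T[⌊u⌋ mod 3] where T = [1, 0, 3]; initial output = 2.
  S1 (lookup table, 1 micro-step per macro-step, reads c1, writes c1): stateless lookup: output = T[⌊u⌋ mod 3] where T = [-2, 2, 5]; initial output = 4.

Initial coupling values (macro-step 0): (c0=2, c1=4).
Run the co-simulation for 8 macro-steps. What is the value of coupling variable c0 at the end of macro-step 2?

macro 1: S0 reads c1=4 → after 3×micro: 0; S1 reads c1=4 → after 1×micro: 2 ⇒ (c0=0, c1=2)
macro 2: S0 reads c1=2 → after 3×micro: 3; S1 reads c1=2 → after 1×micro: 5 ⇒ (c0=3, c1=5)
macro 3: S0 reads c1=5 → after 3×micro: 3; S1 reads c1=5 → after 1×micro: 5 ⇒ (c0=3, c1=5)
macro 4: S0 reads c1=5 → after 3×micro: 3; S1 reads c1=5 → after 1×micro: 5 ⇒ (c0=3, c1=5)
macro 5: S0 reads c1=5 → after 3×micro: 3; S1 reads c1=5 → after 1×micro: 5 ⇒ (c0=3, c1=5)
macro 6: S0 reads c1=5 → after 3×micro: 3; S1 reads c1=5 → after 1×micro: 5 ⇒ (c0=3, c1=5)
macro 7: S0 reads c1=5 → after 3×micro: 3; S1 reads c1=5 → after 1×micro: 5 ⇒ (c0=3, c1=5)
macro 8: S0 reads c1=5 → after 3×micro: 3; S1 reads c1=5 → after 1×micro: 5 ⇒ (c0=3, c1=5)

c0 at macro-step 2 = 3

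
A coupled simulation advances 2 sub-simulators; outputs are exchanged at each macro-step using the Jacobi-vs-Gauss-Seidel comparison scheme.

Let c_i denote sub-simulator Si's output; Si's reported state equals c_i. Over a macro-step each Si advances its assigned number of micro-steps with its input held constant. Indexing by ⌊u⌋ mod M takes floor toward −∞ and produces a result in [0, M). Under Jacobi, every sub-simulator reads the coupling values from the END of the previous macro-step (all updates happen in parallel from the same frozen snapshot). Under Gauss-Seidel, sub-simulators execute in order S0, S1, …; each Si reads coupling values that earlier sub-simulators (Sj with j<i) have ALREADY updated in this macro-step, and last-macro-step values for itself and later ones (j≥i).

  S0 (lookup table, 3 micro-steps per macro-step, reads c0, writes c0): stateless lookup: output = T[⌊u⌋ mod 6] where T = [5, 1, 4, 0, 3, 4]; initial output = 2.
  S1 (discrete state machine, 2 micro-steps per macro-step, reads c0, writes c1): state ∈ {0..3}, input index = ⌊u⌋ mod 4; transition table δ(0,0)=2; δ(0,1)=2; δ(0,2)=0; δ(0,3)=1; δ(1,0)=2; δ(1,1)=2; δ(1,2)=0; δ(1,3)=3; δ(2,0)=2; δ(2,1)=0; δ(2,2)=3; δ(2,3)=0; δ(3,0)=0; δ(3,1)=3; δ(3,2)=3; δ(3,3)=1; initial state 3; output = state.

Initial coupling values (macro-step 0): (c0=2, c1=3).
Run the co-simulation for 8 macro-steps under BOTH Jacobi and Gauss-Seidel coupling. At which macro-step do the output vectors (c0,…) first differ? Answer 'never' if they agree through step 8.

[Jacobi] macro 1: S0 reads c0=2 → after 3×micro: 4; S1 reads c0=2 → after 2×micro: 3 ⇒ (c0=4, c1=3)
[Jacobi] macro 2: S0 reads c0=4 → after 3×micro: 3; S1 reads c0=4 → after 2×micro: 2 ⇒ (c0=3, c1=2)
[Jacobi] macro 3: S0 reads c0=3 → after 3×micro: 0; S1 reads c0=3 → after 2×micro: 1 ⇒ (c0=0, c1=1)
[Jacobi] macro 4: S0 reads c0=0 → after 3×micro: 5; S1 reads c0=0 → after 2×micro: 2 ⇒ (c0=5, c1=2)
[Jacobi] macro 5: S0 reads c0=5 → after 3×micro: 4; S1 reads c0=5 → after 2×micro: 2 ⇒ (c0=4, c1=2)
[Jacobi] macro 6: S0 reads c0=4 → after 3×micro: 3; S1 reads c0=4 → after 2×micro: 2 ⇒ (c0=3, c1=2)
[Jacobi] macro 7: S0 reads c0=3 → after 3×micro: 0; S1 reads c0=3 → after 2×micro: 1 ⇒ (c0=0, c1=1)
[Jacobi] macro 8: S0 reads c0=0 → after 3×micro: 5; S1 reads c0=0 → after 2×micro: 2 ⇒ (c0=5, c1=2)
[Gauss-Seidel] macro 1: S0 reads c0=2 → after 3×micro: 4; S1 reads c0=4 → after 2×micro: 2 ⇒ (c0=4, c1=2)
[Gauss-Seidel] macro 2: S0 reads c0=4 → after 3×micro: 3; S1 reads c0=3 → after 2×micro: 1 ⇒ (c0=3, c1=1)
[Gauss-Seidel] macro 3: S0 reads c0=3 → after 3×micro: 0; S1 reads c0=0 → after 2×micro: 2 ⇒ (c0=0, c1=2)
[Gauss-Seidel] macro 4: S0 reads c0=0 → after 3×micro: 5; S1 reads c0=5 → after 2×micro: 2 ⇒ (c0=5, c1=2)
[Gauss-Seidel] macro 5: S0 reads c0=5 → after 3×micro: 4; S1 reads c0=4 → after 2×micro: 2 ⇒ (c0=4, c1=2)
[Gauss-Seidel] macro 6: S0 reads c0=4 → after 3×micro: 3; S1 reads c0=3 → after 2×micro: 1 ⇒ (c0=3, c1=1)
[Gauss-Seidel] macro 7: S0 reads c0=3 → after 3×micro: 0; S1 reads c0=0 → after 2×micro: 2 ⇒ (c0=0, c1=2)
[Gauss-Seidel] macro 8: S0 reads c0=0 → after 3×micro: 5; S1 reads c0=5 → after 2×micro: 2 ⇒ (c0=5, c1=2)

first divergence at macro-step: 1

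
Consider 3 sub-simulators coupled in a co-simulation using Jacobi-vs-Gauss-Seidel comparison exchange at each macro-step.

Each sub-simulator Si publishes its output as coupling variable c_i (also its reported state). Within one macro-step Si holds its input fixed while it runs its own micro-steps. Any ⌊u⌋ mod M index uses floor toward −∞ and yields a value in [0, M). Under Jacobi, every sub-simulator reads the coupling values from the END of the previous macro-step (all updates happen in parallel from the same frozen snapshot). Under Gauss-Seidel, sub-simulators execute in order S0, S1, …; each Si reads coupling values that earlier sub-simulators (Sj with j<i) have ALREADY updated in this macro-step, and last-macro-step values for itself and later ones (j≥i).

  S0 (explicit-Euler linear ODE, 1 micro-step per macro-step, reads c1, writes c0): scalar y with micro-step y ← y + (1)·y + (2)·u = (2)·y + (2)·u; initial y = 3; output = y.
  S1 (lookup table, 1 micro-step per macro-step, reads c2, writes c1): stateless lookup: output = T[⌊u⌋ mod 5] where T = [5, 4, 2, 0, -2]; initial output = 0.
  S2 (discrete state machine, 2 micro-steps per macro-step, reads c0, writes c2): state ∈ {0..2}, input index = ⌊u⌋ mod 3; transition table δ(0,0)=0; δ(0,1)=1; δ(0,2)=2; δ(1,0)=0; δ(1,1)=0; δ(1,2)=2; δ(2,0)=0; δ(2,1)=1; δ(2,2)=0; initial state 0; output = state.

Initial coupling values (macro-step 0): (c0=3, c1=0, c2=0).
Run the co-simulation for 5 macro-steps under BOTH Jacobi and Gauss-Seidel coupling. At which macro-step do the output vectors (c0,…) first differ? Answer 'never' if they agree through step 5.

first divergence at macro-step: never

[Jacobi] macro 1: S0 reads c1=0 → after 1×micro: 6; S1 reads c2=0 → after 1×micro: 5; S2 reads c0=3 → after 2×micro: 0 ⇒ (c0=6, c1=5, c2=0)
[Jacobi] macro 2: S0 reads c1=5 → after 1×micro: 22; S1 reads c2=0 → after 1×micro: 5; S2 reads c0=6 → after 2×micro: 0 ⇒ (c0=22, c1=5, c2=0)
[Jacobi] macro 3: S0 reads c1=5 → after 1×micro: 54; S1 reads c2=0 → after 1×micro: 5; S2 reads c0=22 → after 2×micro: 0 ⇒ (c0=54, c1=5, c2=0)
[Jacobi] macro 4: S0 reads c1=5 → after 1×micro: 118; S1 reads c2=0 → after 1×micro: 5; S2 reads c0=54 → after 2×micro: 0 ⇒ (c0=118, c1=5, c2=0)
[Jacobi] macro 5: S0 reads c1=5 → after 1×micro: 246; S1 reads c2=0 → after 1×micro: 5; S2 reads c0=118 → after 2×micro: 0 ⇒ (c0=246, c1=5, c2=0)
[Gauss-Seidel] macro 1: S0 reads c1=0 → after 1×micro: 6; S1 reads c2=0 → after 1×micro: 5; S2 reads c0=6 → after 2×micro: 0 ⇒ (c0=6, c1=5, c2=0)
[Gauss-Seidel] macro 2: S0 reads c1=5 → after 1×micro: 22; S1 reads c2=0 → after 1×micro: 5; S2 reads c0=22 → after 2×micro: 0 ⇒ (c0=22, c1=5, c2=0)
[Gauss-Seidel] macro 3: S0 reads c1=5 → after 1×micro: 54; S1 reads c2=0 → after 1×micro: 5; S2 reads c0=54 → after 2×micro: 0 ⇒ (c0=54, c1=5, c2=0)
[Gauss-Seidel] macro 4: S0 reads c1=5 → after 1×micro: 118; S1 reads c2=0 → after 1×micro: 5; S2 reads c0=118 → after 2×micro: 0 ⇒ (c0=118, c1=5, c2=0)
[Gauss-Seidel] macro 5: S0 reads c1=5 → after 1×micro: 246; S1 reads c2=0 → after 1×micro: 5; S2 reads c0=246 → after 2×micro: 0 ⇒ (c0=246, c1=5, c2=0)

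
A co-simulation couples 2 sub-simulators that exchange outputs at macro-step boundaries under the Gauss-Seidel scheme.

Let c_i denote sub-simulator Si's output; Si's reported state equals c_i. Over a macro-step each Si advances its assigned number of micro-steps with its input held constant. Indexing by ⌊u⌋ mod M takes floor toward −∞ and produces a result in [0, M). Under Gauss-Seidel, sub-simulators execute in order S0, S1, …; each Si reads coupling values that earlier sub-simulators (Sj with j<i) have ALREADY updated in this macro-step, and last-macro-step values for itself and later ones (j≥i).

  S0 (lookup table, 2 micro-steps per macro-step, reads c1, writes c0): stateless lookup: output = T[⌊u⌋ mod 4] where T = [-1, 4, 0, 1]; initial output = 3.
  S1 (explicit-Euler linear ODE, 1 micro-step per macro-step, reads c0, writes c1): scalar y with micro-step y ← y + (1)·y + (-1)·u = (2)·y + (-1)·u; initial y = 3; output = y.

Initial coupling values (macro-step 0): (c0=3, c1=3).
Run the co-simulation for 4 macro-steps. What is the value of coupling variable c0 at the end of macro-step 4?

c0 at macro-step 4 = -1

macro 1: S0 reads c1=3 → after 2×micro: 1; S1 reads c0=1 → after 1×micro: 5 ⇒ (c0=1, c1=5)
macro 2: S0 reads c1=5 → after 2×micro: 4; S1 reads c0=4 → after 1×micro: 6 ⇒ (c0=4, c1=6)
macro 3: S0 reads c1=6 → after 2×micro: 0; S1 reads c0=0 → after 1×micro: 12 ⇒ (c0=0, c1=12)
macro 4: S0 reads c1=12 → after 2×micro: -1; S1 reads c0=-1 → after 1×micro: 25 ⇒ (c0=-1, c1=25)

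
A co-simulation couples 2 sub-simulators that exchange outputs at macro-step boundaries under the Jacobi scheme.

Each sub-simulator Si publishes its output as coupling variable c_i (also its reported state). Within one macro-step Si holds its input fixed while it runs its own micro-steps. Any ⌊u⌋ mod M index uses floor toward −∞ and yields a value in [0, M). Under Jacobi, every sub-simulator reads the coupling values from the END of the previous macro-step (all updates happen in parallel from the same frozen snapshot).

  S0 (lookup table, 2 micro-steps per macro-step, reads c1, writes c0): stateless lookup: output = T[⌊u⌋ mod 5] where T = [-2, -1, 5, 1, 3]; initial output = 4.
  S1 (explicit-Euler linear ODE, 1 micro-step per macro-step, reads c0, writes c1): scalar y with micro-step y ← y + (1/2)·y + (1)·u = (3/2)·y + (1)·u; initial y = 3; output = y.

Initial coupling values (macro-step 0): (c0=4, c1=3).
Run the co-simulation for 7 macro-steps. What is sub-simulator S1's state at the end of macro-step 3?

macro 1: S0 reads c1=3 → after 2×micro: 1; S1 reads c0=4 → after 1×micro: 17/2 ⇒ (c0=1, c1=17/2)
macro 2: S0 reads c1=17/2 → after 2×micro: 1; S1 reads c0=1 → after 1×micro: 55/4 ⇒ (c0=1, c1=55/4)
macro 3: S0 reads c1=55/4 → after 2×micro: 1; S1 reads c0=1 → after 1×micro: 173/8 ⇒ (c0=1, c1=173/8)
macro 4: S0 reads c1=173/8 → after 2×micro: -1; S1 reads c0=1 → after 1×micro: 535/16 ⇒ (c0=-1, c1=535/16)
macro 5: S0 reads c1=535/16 → after 2×micro: 1; S1 reads c0=-1 → after 1×micro: 1573/32 ⇒ (c0=1, c1=1573/32)
macro 6: S0 reads c1=1573/32 → after 2×micro: 3; S1 reads c0=1 → after 1×micro: 4783/64 ⇒ (c0=3, c1=4783/64)
macro 7: S0 reads c1=4783/64 → after 2×micro: 3; S1 reads c0=3 → after 1×micro: 14733/128 ⇒ (c0=3, c1=14733/128)

S1 state at macro-step 3 = 173/8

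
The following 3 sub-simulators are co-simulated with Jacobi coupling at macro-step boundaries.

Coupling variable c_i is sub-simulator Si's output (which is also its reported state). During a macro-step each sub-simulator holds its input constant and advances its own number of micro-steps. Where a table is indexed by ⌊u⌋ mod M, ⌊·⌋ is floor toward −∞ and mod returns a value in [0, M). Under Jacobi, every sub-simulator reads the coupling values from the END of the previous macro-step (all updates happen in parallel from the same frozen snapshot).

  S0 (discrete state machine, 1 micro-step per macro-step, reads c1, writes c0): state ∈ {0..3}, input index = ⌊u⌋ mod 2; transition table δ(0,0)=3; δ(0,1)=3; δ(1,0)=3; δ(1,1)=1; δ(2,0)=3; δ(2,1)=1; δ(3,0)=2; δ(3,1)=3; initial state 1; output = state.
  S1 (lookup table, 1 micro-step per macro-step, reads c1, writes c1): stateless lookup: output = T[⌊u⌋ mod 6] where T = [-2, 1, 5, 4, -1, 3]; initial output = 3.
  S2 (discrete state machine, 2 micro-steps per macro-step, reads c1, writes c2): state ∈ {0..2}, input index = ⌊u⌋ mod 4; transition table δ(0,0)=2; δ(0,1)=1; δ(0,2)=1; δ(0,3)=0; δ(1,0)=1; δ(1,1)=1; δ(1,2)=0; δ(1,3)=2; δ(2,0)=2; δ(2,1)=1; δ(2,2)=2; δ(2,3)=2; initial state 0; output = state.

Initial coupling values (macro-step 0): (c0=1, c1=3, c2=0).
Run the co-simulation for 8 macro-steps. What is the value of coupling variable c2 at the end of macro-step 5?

macro 1: S0 reads c1=3 → after 1×micro: 1; S1 reads c1=3 → after 1×micro: 4; S2 reads c1=3 → after 2×micro: 0 ⇒ (c0=1, c1=4, c2=0)
macro 2: S0 reads c1=4 → after 1×micro: 3; S1 reads c1=4 → after 1×micro: -1; S2 reads c1=4 → after 2×micro: 2 ⇒ (c0=3, c1=-1, c2=2)
macro 3: S0 reads c1=-1 → after 1×micro: 3; S1 reads c1=-1 → after 1×micro: 3; S2 reads c1=-1 → after 2×micro: 2 ⇒ (c0=3, c1=3, c2=2)
macro 4: S0 reads c1=3 → after 1×micro: 3; S1 reads c1=3 → after 1×micro: 4; S2 reads c1=3 → after 2×micro: 2 ⇒ (c0=3, c1=4, c2=2)
macro 5: S0 reads c1=4 → after 1×micro: 2; S1 reads c1=4 → after 1×micro: -1; S2 reads c1=4 → after 2×micro: 2 ⇒ (c0=2, c1=-1, c2=2)
macro 6: S0 reads c1=-1 → after 1×micro: 1; S1 reads c1=-1 → after 1×micro: 3; S2 reads c1=-1 → after 2×micro: 2 ⇒ (c0=1, c1=3, c2=2)
macro 7: S0 reads c1=3 → after 1×micro: 1; S1 reads c1=3 → after 1×micro: 4; S2 reads c1=3 → after 2×micro: 2 ⇒ (c0=1, c1=4, c2=2)
macro 8: S0 reads c1=4 → after 1×micro: 3; S1 reads c1=4 → after 1×micro: -1; S2 reads c1=4 → after 2×micro: 2 ⇒ (c0=3, c1=-1, c2=2)

c2 at macro-step 5 = 2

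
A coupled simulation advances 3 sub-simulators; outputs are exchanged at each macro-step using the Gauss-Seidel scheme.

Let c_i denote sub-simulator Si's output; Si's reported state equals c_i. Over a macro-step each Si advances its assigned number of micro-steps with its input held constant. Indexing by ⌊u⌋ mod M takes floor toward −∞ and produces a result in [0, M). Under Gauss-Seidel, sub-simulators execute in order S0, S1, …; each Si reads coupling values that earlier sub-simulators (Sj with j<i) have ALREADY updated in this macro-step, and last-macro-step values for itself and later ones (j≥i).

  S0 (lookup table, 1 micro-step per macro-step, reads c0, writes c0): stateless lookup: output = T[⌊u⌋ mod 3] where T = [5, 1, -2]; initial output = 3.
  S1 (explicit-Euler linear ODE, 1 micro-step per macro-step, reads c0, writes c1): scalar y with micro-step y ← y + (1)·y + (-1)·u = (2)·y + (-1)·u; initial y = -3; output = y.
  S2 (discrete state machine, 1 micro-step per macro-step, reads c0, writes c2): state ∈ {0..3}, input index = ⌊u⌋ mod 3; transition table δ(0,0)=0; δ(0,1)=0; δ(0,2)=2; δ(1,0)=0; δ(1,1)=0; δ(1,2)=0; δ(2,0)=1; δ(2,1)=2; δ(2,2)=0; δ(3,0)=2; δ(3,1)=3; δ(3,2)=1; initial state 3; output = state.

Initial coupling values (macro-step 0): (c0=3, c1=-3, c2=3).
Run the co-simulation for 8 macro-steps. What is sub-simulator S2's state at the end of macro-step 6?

macro 1: S0 reads c0=3 → after 1×micro: 5; S1 reads c0=5 → after 1×micro: -11; S2 reads c0=5 → after 1×micro: 1 ⇒ (c0=5, c1=-11, c2=1)
macro 2: S0 reads c0=5 → after 1×micro: -2; S1 reads c0=-2 → after 1×micro: -20; S2 reads c0=-2 → after 1×micro: 0 ⇒ (c0=-2, c1=-20, c2=0)
macro 3: S0 reads c0=-2 → after 1×micro: 1; S1 reads c0=1 → after 1×micro: -41; S2 reads c0=1 → after 1×micro: 0 ⇒ (c0=1, c1=-41, c2=0)
macro 4: S0 reads c0=1 → after 1×micro: 1; S1 reads c0=1 → after 1×micro: -83; S2 reads c0=1 → after 1×micro: 0 ⇒ (c0=1, c1=-83, c2=0)
macro 5: S0 reads c0=1 → after 1×micro: 1; S1 reads c0=1 → after 1×micro: -167; S2 reads c0=1 → after 1×micro: 0 ⇒ (c0=1, c1=-167, c2=0)
macro 6: S0 reads c0=1 → after 1×micro: 1; S1 reads c0=1 → after 1×micro: -335; S2 reads c0=1 → after 1×micro: 0 ⇒ (c0=1, c1=-335, c2=0)
macro 7: S0 reads c0=1 → after 1×micro: 1; S1 reads c0=1 → after 1×micro: -671; S2 reads c0=1 → after 1×micro: 0 ⇒ (c0=1, c1=-671, c2=0)
macro 8: S0 reads c0=1 → after 1×micro: 1; S1 reads c0=1 → after 1×micro: -1343; S2 reads c0=1 → after 1×micro: 0 ⇒ (c0=1, c1=-1343, c2=0)

S2 state at macro-step 6 = 0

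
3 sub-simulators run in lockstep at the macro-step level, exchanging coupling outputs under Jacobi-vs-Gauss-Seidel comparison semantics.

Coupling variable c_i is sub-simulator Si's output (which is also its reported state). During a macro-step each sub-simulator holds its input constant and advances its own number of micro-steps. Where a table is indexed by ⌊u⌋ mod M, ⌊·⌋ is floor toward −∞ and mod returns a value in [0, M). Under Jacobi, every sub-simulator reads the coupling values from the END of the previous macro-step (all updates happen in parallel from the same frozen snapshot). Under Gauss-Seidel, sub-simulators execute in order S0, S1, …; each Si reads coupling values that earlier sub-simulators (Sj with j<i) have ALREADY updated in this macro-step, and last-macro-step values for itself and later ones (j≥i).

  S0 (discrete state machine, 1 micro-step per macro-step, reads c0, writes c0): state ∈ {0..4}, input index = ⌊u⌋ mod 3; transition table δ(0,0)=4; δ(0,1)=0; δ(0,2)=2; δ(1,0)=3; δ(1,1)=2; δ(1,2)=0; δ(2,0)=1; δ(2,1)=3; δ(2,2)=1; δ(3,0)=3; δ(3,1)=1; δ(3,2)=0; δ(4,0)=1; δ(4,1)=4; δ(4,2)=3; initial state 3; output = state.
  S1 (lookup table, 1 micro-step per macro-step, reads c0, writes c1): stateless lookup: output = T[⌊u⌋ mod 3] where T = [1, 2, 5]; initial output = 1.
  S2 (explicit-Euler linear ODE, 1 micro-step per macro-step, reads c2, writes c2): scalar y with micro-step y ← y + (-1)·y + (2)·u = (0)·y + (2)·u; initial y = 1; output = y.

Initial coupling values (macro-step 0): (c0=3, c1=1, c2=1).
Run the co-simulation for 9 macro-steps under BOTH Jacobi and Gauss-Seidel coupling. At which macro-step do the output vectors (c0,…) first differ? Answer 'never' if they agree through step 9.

[Jacobi] macro 1: S0 reads c0=3 → after 1×micro: 3; S1 reads c0=3 → after 1×micro: 1; S2 reads c2=1 → after 1×micro: 2 ⇒ (c0=3, c1=1, c2=2)
[Jacobi] macro 2: S0 reads c0=3 → after 1×micro: 3; S1 reads c0=3 → after 1×micro: 1; S2 reads c2=2 → after 1×micro: 4 ⇒ (c0=3, c1=1, c2=4)
[Jacobi] macro 3: S0 reads c0=3 → after 1×micro: 3; S1 reads c0=3 → after 1×micro: 1; S2 reads c2=4 → after 1×micro: 8 ⇒ (c0=3, c1=1, c2=8)
[Jacobi] macro 4: S0 reads c0=3 → after 1×micro: 3; S1 reads c0=3 → after 1×micro: 1; S2 reads c2=8 → after 1×micro: 16 ⇒ (c0=3, c1=1, c2=16)
[Jacobi] macro 5: S0 reads c0=3 → after 1×micro: 3; S1 reads c0=3 → after 1×micro: 1; S2 reads c2=16 → after 1×micro: 32 ⇒ (c0=3, c1=1, c2=32)
[Jacobi] macro 6: S0 reads c0=3 → after 1×micro: 3; S1 reads c0=3 → after 1×micro: 1; S2 reads c2=32 → after 1×micro: 64 ⇒ (c0=3, c1=1, c2=64)
[Jacobi] macro 7: S0 reads c0=3 → after 1×micro: 3; S1 reads c0=3 → after 1×micro: 1; S2 reads c2=64 → after 1×micro: 128 ⇒ (c0=3, c1=1, c2=128)
[Jacobi] macro 8: S0 reads c0=3 → after 1×micro: 3; S1 reads c0=3 → after 1×micro: 1; S2 reads c2=128 → after 1×micro: 256 ⇒ (c0=3, c1=1, c2=256)
[Jacobi] macro 9: S0 reads c0=3 → after 1×micro: 3; S1 reads c0=3 → after 1×micro: 1; S2 reads c2=256 → after 1×micro: 512 ⇒ (c0=3, c1=1, c2=512)
[Gauss-Seidel] macro 1: S0 reads c0=3 → after 1×micro: 3; S1 reads c0=3 → after 1×micro: 1; S2 reads c2=1 → after 1×micro: 2 ⇒ (c0=3, c1=1, c2=2)
[Gauss-Seidel] macro 2: S0 reads c0=3 → after 1×micro: 3; S1 reads c0=3 → after 1×micro: 1; S2 reads c2=2 → after 1×micro: 4 ⇒ (c0=3, c1=1, c2=4)
[Gauss-Seidel] macro 3: S0 reads c0=3 → after 1×micro: 3; S1 reads c0=3 → after 1×micro: 1; S2 reads c2=4 → after 1×micro: 8 ⇒ (c0=3, c1=1, c2=8)
[Gauss-Seidel] macro 4: S0 reads c0=3 → after 1×micro: 3; S1 reads c0=3 → after 1×micro: 1; S2 reads c2=8 → after 1×micro: 16 ⇒ (c0=3, c1=1, c2=16)
[Gauss-Seidel] macro 5: S0 reads c0=3 → after 1×micro: 3; S1 reads c0=3 → after 1×micro: 1; S2 reads c2=16 → after 1×micro: 32 ⇒ (c0=3, c1=1, c2=32)
[Gauss-Seidel] macro 6: S0 reads c0=3 → after 1×micro: 3; S1 reads c0=3 → after 1×micro: 1; S2 reads c2=32 → after 1×micro: 64 ⇒ (c0=3, c1=1, c2=64)
[Gauss-Seidel] macro 7: S0 reads c0=3 → after 1×micro: 3; S1 reads c0=3 → after 1×micro: 1; S2 reads c2=64 → after 1×micro: 128 ⇒ (c0=3, c1=1, c2=128)
[Gauss-Seidel] macro 8: S0 reads c0=3 → after 1×micro: 3; S1 reads c0=3 → after 1×micro: 1; S2 reads c2=128 → after 1×micro: 256 ⇒ (c0=3, c1=1, c2=256)
[Gauss-Seidel] macro 9: S0 reads c0=3 → after 1×micro: 3; S1 reads c0=3 → after 1×micro: 1; S2 reads c2=256 → after 1×micro: 512 ⇒ (c0=3, c1=1, c2=512)

first divergence at macro-step: never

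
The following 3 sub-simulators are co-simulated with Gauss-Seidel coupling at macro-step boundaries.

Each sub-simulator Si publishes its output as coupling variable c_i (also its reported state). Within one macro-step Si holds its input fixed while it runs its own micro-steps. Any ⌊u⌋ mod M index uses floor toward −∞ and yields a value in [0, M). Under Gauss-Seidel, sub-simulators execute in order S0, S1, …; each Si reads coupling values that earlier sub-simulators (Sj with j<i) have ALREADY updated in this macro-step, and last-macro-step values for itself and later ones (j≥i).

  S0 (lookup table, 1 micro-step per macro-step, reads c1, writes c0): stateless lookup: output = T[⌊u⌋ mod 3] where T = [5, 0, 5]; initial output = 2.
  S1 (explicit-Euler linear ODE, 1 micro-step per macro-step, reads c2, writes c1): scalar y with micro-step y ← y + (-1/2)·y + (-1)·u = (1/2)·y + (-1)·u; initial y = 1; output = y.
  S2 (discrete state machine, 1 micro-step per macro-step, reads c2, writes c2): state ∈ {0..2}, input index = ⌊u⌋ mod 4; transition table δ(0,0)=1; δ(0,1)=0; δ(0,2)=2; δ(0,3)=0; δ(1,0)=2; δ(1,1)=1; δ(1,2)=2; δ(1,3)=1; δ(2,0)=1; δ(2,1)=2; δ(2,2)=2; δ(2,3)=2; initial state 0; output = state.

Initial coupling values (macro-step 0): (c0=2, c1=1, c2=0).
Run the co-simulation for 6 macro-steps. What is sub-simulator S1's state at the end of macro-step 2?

S1 state at macro-step 2 = -3/4

macro 1: S0 reads c1=1 → after 1×micro: 0; S1 reads c2=0 → after 1×micro: 1/2; S2 reads c2=0 → after 1×micro: 1 ⇒ (c0=0, c1=1/2, c2=1)
macro 2: S0 reads c1=1/2 → after 1×micro: 5; S1 reads c2=1 → after 1×micro: -3/4; S2 reads c2=1 → after 1×micro: 1 ⇒ (c0=5, c1=-3/4, c2=1)
macro 3: S0 reads c1=-3/4 → after 1×micro: 5; S1 reads c2=1 → after 1×micro: -11/8; S2 reads c2=1 → after 1×micro: 1 ⇒ (c0=5, c1=-11/8, c2=1)
macro 4: S0 reads c1=-11/8 → after 1×micro: 0; S1 reads c2=1 → after 1×micro: -27/16; S2 reads c2=1 → after 1×micro: 1 ⇒ (c0=0, c1=-27/16, c2=1)
macro 5: S0 reads c1=-27/16 → after 1×micro: 0; S1 reads c2=1 → after 1×micro: -59/32; S2 reads c2=1 → after 1×micro: 1 ⇒ (c0=0, c1=-59/32, c2=1)
macro 6: S0 reads c1=-59/32 → after 1×micro: 0; S1 reads c2=1 → after 1×micro: -123/64; S2 reads c2=1 → after 1×micro: 1 ⇒ (c0=0, c1=-123/64, c2=1)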